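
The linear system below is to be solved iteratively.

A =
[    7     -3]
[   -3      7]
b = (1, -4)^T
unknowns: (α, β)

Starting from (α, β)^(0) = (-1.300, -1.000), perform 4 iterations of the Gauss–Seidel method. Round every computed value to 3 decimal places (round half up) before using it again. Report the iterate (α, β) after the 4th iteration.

(-0.126, -0.625)

Iteration 1:
  α = (1 - (-3)·-1.000) / (7) = -0.286
  β = (-4 - (-3)·-0.286) / (7) = -0.694
Iteration 2:
  α = (1 - (-3)·-0.694) / (7) = -0.155
  β = (-4 - (-3)·-0.155) / (7) = -0.638
Iteration 3:
  α = (1 - (-3)·-0.638) / (7) = -0.131
  β = (-4 - (-3)·-0.131) / (7) = -0.628
Iteration 4:
  α = (1 - (-3)·-0.628) / (7) = -0.126
  β = (-4 - (-3)·-0.126) / (7) = -0.625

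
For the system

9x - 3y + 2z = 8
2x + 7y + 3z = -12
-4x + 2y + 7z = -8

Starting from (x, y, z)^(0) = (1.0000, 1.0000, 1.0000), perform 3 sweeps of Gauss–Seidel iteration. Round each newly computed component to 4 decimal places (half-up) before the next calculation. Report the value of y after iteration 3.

Iteration 1:
  x = (8 - (-3)·1.0000 - (2)·1.0000) / (9) = 1.0000
  y = (-12 - (2)·1.0000 - (3)·1.0000) / (7) = -2.4286
  z = (-8 - (-4)·1.0000 - (2)·-2.4286) / (7) = 0.1225
Iteration 2:
  x = (8 - (-3)·-2.4286 - (2)·0.1225) / (9) = 0.0521
  y = (-12 - (2)·0.0521 - (3)·0.1225) / (7) = -1.7817
  z = (-8 - (-4)·0.0521 - (2)·-1.7817) / (7) = -0.6040
Iteration 3:
  x = (8 - (-3)·-1.7817 - (2)·-0.6040) / (9) = 0.4292
  y = (-12 - (2)·0.4292 - (3)·-0.6040) / (7) = -1.5781
  z = (-8 - (-4)·0.4292 - (2)·-1.5781) / (7) = -0.4467

-1.5781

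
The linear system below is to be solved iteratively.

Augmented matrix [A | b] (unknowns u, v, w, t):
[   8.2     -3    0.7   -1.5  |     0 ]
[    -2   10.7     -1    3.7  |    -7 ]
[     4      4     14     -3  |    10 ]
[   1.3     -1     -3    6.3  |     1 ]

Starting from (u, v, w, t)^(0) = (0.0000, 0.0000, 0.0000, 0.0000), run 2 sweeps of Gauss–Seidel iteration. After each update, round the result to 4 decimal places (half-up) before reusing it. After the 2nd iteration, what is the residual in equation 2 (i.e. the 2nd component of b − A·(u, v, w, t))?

-0.2560

Iteration 1:
  u = (0 - (-3)·0.0000 - (0.7)·0.0000 - (-1.5)·0.0000) / (8.2) = 0.0000
  v = (-7 - (-2)·0.0000 - (-1)·0.0000 - (3.7)·0.0000) / (10.7) = -0.6542
  w = (10 - (4)·0.0000 - (4)·-0.6542 - (-3)·0.0000) / (14) = 0.9012
  t = (1 - (1.3)·0.0000 - (-1)·-0.6542 - (-3)·0.9012) / (6.3) = 0.4840
Iteration 2:
  u = (0 - (-3)·-0.6542 - (0.7)·0.9012 - (-1.5)·0.4840) / (8.2) = -0.2277
  v = (-7 - (-2)·-0.2277 - (-1)·0.9012 - (3.7)·0.4840) / (10.7) = -0.7799
  w = (10 - (4)·-0.2277 - (4)·-0.7799 - (-3)·0.4840) / (14) = 1.1059
  t = (1 - (1.3)·-0.2277 - (-1)·-0.7799 - (-3)·1.1059) / (6.3) = 0.6085
Residual b − A·x = (-0.3339, -0.2560, 0.3733, 0.0003)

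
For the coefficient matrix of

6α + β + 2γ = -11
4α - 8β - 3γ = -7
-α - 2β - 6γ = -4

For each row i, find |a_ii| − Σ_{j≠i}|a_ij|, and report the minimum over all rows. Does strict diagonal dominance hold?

1

row 1: |6| − (1+2) = 3
row 2: |-8| − (4+3) = 1
row 3: |-6| − (1+2) = 3
minimum over rows = 1 → strictly diagonally dominant (convergence guaranteed)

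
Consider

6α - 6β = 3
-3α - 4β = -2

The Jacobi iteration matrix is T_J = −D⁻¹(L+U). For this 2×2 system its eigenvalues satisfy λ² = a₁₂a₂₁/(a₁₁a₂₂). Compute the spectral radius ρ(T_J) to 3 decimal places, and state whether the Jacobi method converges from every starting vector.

a₁₂a₂₁/(a₁₁a₂₂) = (-6)·(-3) / ((6)·(-4)) = -0.750000
ρ = √|-0.750000| = √0.750000 = 0.866
ρ < 1, so Jacobi converges

0.866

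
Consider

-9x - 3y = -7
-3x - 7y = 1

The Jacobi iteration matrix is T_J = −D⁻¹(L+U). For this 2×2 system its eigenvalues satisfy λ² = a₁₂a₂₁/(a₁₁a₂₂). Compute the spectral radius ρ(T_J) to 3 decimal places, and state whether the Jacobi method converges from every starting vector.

0.378

a₁₂a₂₁/(a₁₁a₂₂) = (-3)·(-3) / ((-9)·(-7)) = 0.142857
ρ = √|0.142857| = √0.142857 = 0.378
ρ < 1, so Jacobi converges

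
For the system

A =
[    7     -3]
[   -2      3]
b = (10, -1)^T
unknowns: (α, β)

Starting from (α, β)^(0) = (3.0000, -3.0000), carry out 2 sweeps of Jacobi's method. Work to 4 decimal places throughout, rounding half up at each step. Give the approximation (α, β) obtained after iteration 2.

(2.1429, -0.2381)

Iteration 1:
  α = (10 - (-3)·-3.0000) / (7) = 0.1429
  β = (-1 - (-2)·3.0000) / (3) = 1.6667
Iteration 2:
  α = (10 - (-3)·1.6667) / (7) = 2.1429
  β = (-1 - (-2)·0.1429) / (3) = -0.2381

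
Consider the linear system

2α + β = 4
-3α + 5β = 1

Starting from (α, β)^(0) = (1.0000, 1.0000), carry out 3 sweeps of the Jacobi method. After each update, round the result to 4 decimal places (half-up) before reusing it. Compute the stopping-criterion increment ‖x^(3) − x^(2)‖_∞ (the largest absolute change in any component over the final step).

Iteration 1:
  α = (4 - (1)·1.0000) / (2) = 1.5000
  β = (1 - (-3)·1.0000) / (5) = 0.8000
Iteration 2:
  α = (4 - (1)·0.8000) / (2) = 1.6000
  β = (1 - (-3)·1.5000) / (5) = 1.1000
Iteration 3:
  α = (4 - (1)·1.1000) / (2) = 1.4500
  β = (1 - (-3)·1.6000) / (5) = 1.1600
Change: (-0.1500, 0.0600) → max |·| = 0.1500

0.1500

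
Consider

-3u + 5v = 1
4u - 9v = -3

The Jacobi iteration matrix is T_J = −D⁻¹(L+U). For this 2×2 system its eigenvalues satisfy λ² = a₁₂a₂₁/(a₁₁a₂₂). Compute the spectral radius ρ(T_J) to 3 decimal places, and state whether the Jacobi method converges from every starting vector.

0.861

a₁₂a₂₁/(a₁₁a₂₂) = (5)·(4) / ((-3)·(-9)) = 0.740741
ρ = √|0.740741| = √0.740741 = 0.861
ρ < 1, so Jacobi converges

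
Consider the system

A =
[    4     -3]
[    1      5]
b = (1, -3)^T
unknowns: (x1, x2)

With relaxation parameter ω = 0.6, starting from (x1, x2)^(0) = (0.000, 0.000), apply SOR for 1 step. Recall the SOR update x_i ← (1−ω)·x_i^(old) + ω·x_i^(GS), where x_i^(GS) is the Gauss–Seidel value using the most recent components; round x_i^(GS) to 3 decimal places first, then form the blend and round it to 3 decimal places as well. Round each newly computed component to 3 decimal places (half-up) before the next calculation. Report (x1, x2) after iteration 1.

(0.150, -0.378)

Iteration 1:
  x1: GS value = (1 - (-3)·0.000) / (4) = 0.250;  x1 ← (1−ω)·0.000 + ω·0.250 = 0.150
  x2: GS value = (-3 - (1)·0.150) / (5) = -0.630;  x2 ← (1−ω)·0.000 + ω·-0.630 = -0.378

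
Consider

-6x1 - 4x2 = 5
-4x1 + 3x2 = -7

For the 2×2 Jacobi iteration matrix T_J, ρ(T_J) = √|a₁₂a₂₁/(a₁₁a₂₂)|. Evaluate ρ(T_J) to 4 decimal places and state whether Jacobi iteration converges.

0.9428

a₁₂a₂₁/(a₁₁a₂₂) = (-4)·(-4) / ((-6)·(3)) = -0.888889
ρ = √|-0.888889| = √0.888889 = 0.9428
ρ < 1, so Jacobi converges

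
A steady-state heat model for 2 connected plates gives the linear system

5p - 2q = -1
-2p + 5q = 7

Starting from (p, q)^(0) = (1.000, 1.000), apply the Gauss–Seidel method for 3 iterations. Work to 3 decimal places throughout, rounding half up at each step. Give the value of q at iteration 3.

Iteration 1:
  p = (-1 - (-2)·1.000) / (5) = 0.200
  q = (7 - (-2)·0.200) / (5) = 1.480
Iteration 2:
  p = (-1 - (-2)·1.480) / (5) = 0.392
  q = (7 - (-2)·0.392) / (5) = 1.557
Iteration 3:
  p = (-1 - (-2)·1.557) / (5) = 0.423
  q = (7 - (-2)·0.423) / (5) = 1.569

1.569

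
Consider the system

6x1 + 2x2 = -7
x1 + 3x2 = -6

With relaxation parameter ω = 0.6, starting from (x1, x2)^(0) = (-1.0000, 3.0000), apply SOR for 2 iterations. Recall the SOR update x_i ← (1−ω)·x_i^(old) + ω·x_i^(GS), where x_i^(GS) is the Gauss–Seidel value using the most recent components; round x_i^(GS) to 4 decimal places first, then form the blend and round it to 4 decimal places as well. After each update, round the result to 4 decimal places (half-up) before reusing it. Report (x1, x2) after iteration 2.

(-1.4480, -0.7744)

Iteration 1:
  x1: GS value = (-7 - (2)·3.0000) / (6) = -2.1667;  x1 ← (1−ω)·-1.0000 + ω·-2.1667 = -1.7000
  x2: GS value = (-6 - (1)·-1.7000) / (3) = -1.4333;  x2 ← (1−ω)·3.0000 + ω·-1.4333 = 0.3400
Iteration 2:
  x1: GS value = (-7 - (2)·0.3400) / (6) = -1.2800;  x1 ← (1−ω)·-1.7000 + ω·-1.2800 = -1.4480
  x2: GS value = (-6 - (1)·-1.4480) / (3) = -1.5173;  x2 ← (1−ω)·0.3400 + ω·-1.5173 = -0.7744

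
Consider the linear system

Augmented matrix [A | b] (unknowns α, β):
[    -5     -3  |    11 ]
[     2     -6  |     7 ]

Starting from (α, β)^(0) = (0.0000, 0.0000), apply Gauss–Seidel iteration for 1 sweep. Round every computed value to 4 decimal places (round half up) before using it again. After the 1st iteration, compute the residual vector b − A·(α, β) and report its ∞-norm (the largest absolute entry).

Iteration 1:
  α = (11 - (-3)·0.0000) / (-5) = -2.2000
  β = (7 - (2)·-2.2000) / (-6) = -1.9000
Residual b − A·x = (-5.7000, 0.0000); ∞-norm = 5.7000

5.7000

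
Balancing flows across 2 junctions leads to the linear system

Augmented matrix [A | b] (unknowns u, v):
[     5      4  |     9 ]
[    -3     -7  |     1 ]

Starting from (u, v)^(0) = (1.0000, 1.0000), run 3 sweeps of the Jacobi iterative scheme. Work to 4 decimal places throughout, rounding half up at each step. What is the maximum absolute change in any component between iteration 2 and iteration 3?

0.5388

Iteration 1:
  u = (9 - (4)·1.0000) / (5) = 1.0000
  v = (1 - (-3)·1.0000) / (-7) = -0.5714
Iteration 2:
  u = (9 - (4)·-0.5714) / (5) = 2.2571
  v = (1 - (-3)·1.0000) / (-7) = -0.5714
Iteration 3:
  u = (9 - (4)·-0.5714) / (5) = 2.2571
  v = (1 - (-3)·2.2571) / (-7) = -1.1102
Change: (0.0000, -0.5388) → max |·| = 0.5388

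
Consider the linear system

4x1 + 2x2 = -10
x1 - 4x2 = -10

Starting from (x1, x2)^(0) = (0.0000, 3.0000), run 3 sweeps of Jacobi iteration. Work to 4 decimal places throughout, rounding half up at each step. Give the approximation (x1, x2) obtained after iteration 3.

Iteration 1:
  x1 = (-10 - (2)·3.0000) / (4) = -4.0000
  x2 = (-10 - (1)·0.0000) / (-4) = 2.5000
Iteration 2:
  x1 = (-10 - (2)·2.5000) / (4) = -3.7500
  x2 = (-10 - (1)·-4.0000) / (-4) = 1.5000
Iteration 3:
  x1 = (-10 - (2)·1.5000) / (4) = -3.2500
  x2 = (-10 - (1)·-3.7500) / (-4) = 1.5625

(-3.2500, 1.5625)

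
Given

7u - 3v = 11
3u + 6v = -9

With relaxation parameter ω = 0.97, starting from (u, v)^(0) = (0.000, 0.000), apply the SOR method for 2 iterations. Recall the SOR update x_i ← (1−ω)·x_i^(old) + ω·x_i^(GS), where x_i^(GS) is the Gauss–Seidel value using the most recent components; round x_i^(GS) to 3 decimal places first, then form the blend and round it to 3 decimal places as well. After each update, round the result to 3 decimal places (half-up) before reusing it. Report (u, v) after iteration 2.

Iteration 1:
  u: GS value = (11 - (-3)·0.000) / (7) = 1.571;  u ← (1−ω)·0.000 + ω·1.571 = 1.524
  v: GS value = (-9 - (3)·1.524) / (6) = -2.262;  v ← (1−ω)·0.000 + ω·-2.262 = -2.194
Iteration 2:
  u: GS value = (11 - (-3)·-2.194) / (7) = 0.631;  u ← (1−ω)·1.524 + ω·0.631 = 0.658
  v: GS value = (-9 - (3)·0.658) / (6) = -1.829;  v ← (1−ω)·-2.194 + ω·-1.829 = -1.840

(0.658, -1.840)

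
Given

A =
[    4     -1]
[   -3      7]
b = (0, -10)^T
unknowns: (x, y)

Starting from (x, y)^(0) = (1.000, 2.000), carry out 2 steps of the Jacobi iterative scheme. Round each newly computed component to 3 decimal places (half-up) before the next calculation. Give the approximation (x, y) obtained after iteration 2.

Iteration 1:
  x = (0 - (-1)·2.000) / (4) = 0.500
  y = (-10 - (-3)·1.000) / (7) = -1.000
Iteration 2:
  x = (0 - (-1)·-1.000) / (4) = -0.250
  y = (-10 - (-3)·0.500) / (7) = -1.214

(-0.250, -1.214)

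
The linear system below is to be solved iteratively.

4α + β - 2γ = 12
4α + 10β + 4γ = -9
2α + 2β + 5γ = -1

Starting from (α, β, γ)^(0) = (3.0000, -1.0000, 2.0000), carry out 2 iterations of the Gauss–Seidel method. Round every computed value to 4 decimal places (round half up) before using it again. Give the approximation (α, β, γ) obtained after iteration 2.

(3.5800, -2.1160, -0.7856)

Iteration 1:
  α = (12 - (1)·-1.0000 - (-2)·2.0000) / (4) = 4.2500
  β = (-9 - (4)·4.2500 - (4)·2.0000) / (10) = -3.4000
  γ = (-1 - (2)·4.2500 - (2)·-3.4000) / (5) = -0.5400
Iteration 2:
  α = (12 - (1)·-3.4000 - (-2)·-0.5400) / (4) = 3.5800
  β = (-9 - (4)·3.5800 - (4)·-0.5400) / (10) = -2.1160
  γ = (-1 - (2)·3.5800 - (2)·-2.1160) / (5) = -0.7856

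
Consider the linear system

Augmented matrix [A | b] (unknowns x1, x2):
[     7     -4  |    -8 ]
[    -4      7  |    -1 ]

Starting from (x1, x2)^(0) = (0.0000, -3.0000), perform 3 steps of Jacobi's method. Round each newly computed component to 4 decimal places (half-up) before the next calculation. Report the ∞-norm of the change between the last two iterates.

0.9329

Iteration 1:
  x1 = (-8 - (-4)·-3.0000) / (7) = -2.8571
  x2 = (-1 - (-4)·0.0000) / (7) = -0.1429
Iteration 2:
  x1 = (-8 - (-4)·-0.1429) / (7) = -1.2245
  x2 = (-1 - (-4)·-2.8571) / (7) = -1.7755
Iteration 3:
  x1 = (-8 - (-4)·-1.7755) / (7) = -2.1574
  x2 = (-1 - (-4)·-1.2245) / (7) = -0.8426
Change: (-0.9329, 0.9329) → max |·| = 0.9329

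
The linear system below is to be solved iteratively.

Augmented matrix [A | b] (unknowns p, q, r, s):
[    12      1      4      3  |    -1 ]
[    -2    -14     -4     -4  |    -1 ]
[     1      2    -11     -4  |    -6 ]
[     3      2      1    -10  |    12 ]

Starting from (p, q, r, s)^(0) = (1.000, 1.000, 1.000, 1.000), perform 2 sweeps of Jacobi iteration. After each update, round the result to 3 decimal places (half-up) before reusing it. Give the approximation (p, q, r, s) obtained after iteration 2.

Iteration 1:
  p = (-1 - (1)·1.000 - (4)·1.000 - (3)·1.000) / (12) = -0.750
  q = (-1 - (-2)·1.000 - (-4)·1.000 - (-4)·1.000) / (-14) = -0.643
  r = (-6 - (1)·1.000 - (2)·1.000 - (-4)·1.000) / (-11) = 0.455
  s = (12 - (3)·1.000 - (2)·1.000 - (1)·1.000) / (-10) = -0.600
Iteration 2:
  p = (-1 - (1)·-0.643 - (4)·0.455 - (3)·-0.600) / (12) = -0.031
  q = (-1 - (-2)·-0.750 - (-4)·0.455 - (-4)·-0.600) / (-14) = 0.220
  r = (-6 - (1)·-0.750 - (2)·-0.643 - (-4)·-0.600) / (-11) = 0.579
  s = (12 - (3)·-0.750 - (2)·-0.643 - (1)·0.455) / (-10) = -1.508

(-0.031, 0.220, 0.579, -1.508)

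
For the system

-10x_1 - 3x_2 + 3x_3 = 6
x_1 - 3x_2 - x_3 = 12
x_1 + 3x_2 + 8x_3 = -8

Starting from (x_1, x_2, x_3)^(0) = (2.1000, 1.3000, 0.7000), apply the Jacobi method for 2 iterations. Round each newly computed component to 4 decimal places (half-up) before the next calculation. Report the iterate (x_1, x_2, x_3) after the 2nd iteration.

Iteration 1:
  x_1 = (6 - (-3)·1.3000 - (3)·0.7000) / (-10) = -0.7800
  x_2 = (12 - (1)·2.1000 - (-1)·0.7000) / (-3) = -3.5333
  x_3 = (-8 - (1)·2.1000 - (3)·1.3000) / (8) = -1.7500
Iteration 2:
  x_1 = (6 - (-3)·-3.5333 - (3)·-1.7500) / (-10) = -0.0650
  x_2 = (12 - (1)·-0.7800 - (-1)·-1.7500) / (-3) = -3.6767
  x_3 = (-8 - (1)·-0.7800 - (3)·-3.5333) / (8) = 0.4225

(-0.0650, -3.6767, 0.4225)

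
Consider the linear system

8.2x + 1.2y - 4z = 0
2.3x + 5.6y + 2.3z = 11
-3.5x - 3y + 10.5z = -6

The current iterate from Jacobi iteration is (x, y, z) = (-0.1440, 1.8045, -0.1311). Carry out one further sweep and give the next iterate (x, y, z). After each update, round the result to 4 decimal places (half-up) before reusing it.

One sweep:
  x = (0 - (1.2)·1.8045 - (-4)·-0.1311) / (8.2) = -0.3280
  y = (11 - (2.3)·-0.1440 - (2.3)·-0.1311) / (5.6) = 2.0773
  z = (-6 - (-3.5)·-0.1440 - (-3)·1.8045) / (10.5) = -0.1039

(-0.3280, 2.0773, -0.1039)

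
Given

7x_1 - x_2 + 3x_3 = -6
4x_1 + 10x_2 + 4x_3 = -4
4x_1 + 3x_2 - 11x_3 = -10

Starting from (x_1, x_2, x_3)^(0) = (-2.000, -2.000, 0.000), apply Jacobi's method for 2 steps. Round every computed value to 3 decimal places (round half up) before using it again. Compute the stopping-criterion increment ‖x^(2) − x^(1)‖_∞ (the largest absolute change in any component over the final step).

0.967

Iteration 1:
  x_1 = (-6 - (-1)·-2.000 - (3)·0.000) / (7) = -1.143
  x_2 = (-4 - (4)·-2.000 - (4)·0.000) / (10) = 0.400
  x_3 = (-10 - (4)·-2.000 - (3)·-2.000) / (-11) = -0.364
Iteration 2:
  x_1 = (-6 - (-1)·0.400 - (3)·-0.364) / (7) = -0.644
  x_2 = (-4 - (4)·-1.143 - (4)·-0.364) / (10) = 0.203
  x_3 = (-10 - (4)·-1.143 - (3)·0.400) / (-11) = 0.603
Change: (0.499, -0.197, 0.967) → max |·| = 0.967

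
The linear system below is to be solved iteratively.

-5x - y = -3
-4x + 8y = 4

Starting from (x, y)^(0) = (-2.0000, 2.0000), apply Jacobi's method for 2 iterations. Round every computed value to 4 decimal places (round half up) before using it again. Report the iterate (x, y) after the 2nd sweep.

Iteration 1:
  x = (-3 - (-1)·2.0000) / (-5) = 0.2000
  y = (4 - (-4)·-2.0000) / (8) = -0.5000
Iteration 2:
  x = (-3 - (-1)·-0.5000) / (-5) = 0.7000
  y = (4 - (-4)·0.2000) / (8) = 0.6000

(0.7000, 0.6000)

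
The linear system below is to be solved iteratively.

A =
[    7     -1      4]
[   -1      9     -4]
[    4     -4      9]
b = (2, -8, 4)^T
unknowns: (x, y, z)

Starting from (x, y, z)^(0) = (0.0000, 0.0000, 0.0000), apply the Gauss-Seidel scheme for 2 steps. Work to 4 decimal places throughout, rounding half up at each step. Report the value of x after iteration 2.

Iteration 1:
  x = (2 - (-1)·0.0000 - (4)·0.0000) / (7) = 0.2857
  y = (-8 - (-1)·0.2857 - (-4)·0.0000) / (9) = -0.8571
  z = (4 - (4)·0.2857 - (-4)·-0.8571) / (9) = -0.0635
Iteration 2:
  x = (2 - (-1)·-0.8571 - (4)·-0.0635) / (7) = 0.1996
  y = (-8 - (-1)·0.1996 - (-4)·-0.0635) / (9) = -0.8949
  z = (4 - (4)·0.1996 - (-4)·-0.8949) / (9) = -0.0420

0.1996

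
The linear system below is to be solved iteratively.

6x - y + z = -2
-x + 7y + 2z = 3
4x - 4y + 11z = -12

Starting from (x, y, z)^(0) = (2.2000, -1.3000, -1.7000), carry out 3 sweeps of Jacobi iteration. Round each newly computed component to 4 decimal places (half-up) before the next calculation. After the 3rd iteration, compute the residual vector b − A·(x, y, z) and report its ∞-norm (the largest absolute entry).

0.4519

Iteration 1:
  x = (-2 - (-1)·-1.3000 - (1)·-1.7000) / (6) = -0.2667
  y = (3 - (-1)·2.2000 - (2)·-1.7000) / (7) = 1.2286
  z = (-12 - (4)·2.2000 - (-4)·-1.3000) / (11) = -2.3636
Iteration 2:
  x = (-2 - (-1)·1.2286 - (1)·-2.3636) / (6) = 0.2654
  y = (3 - (-1)·-0.2667 - (2)·-2.3636) / (7) = 1.0658
  z = (-12 - (4)·-0.2667 - (-4)·1.2286) / (11) = -0.5472
Iteration 3:
  x = (-2 - (-1)·1.0658 - (1)·-0.5472) / (6) = -0.0645
  y = (3 - (-1)·0.2654 - (2)·-0.5472) / (7) = 0.6228
  z = (-12 - (4)·0.2654 - (-4)·1.0658) / (11) = -0.7999
Residual b − A·x = (-0.1903, 0.1757, -0.4519); ∞-norm = 0.4519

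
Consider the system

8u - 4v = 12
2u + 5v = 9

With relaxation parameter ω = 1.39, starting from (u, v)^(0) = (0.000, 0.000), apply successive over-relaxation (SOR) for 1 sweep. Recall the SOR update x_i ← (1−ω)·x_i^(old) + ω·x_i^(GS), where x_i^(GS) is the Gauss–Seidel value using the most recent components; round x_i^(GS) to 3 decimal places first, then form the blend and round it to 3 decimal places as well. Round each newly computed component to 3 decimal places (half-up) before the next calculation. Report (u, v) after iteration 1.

(2.085, 1.343)

Iteration 1:
  u: GS value = (12 - (-4)·0.000) / (8) = 1.500;  u ← (1−ω)·0.000 + ω·1.500 = 2.085
  v: GS value = (9 - (2)·2.085) / (5) = 0.966;  v ← (1−ω)·0.000 + ω·0.966 = 1.343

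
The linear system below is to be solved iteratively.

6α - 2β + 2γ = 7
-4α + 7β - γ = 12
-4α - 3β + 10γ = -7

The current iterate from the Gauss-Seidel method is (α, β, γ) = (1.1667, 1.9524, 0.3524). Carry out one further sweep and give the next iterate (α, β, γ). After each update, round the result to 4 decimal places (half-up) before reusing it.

(1.7000, 2.7361, 0.8008)

One sweep:
  α = (7 - (-2)·1.9524 - (2)·0.3524) / (6) = 1.7000
  β = (12 - (-4)·1.7000 - (-1)·0.3524) / (7) = 2.7361
  γ = (-7 - (-4)·1.7000 - (-3)·2.7361) / (10) = 0.8008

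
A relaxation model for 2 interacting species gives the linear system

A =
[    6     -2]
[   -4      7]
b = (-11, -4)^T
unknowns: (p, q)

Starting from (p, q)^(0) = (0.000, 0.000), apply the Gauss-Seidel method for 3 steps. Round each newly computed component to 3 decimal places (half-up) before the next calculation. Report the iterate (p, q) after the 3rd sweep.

(-2.476, -1.986)

Iteration 1:
  p = (-11 - (-2)·0.000) / (6) = -1.833
  q = (-4 - (-4)·-1.833) / (7) = -1.619
Iteration 2:
  p = (-11 - (-2)·-1.619) / (6) = -2.373
  q = (-4 - (-4)·-2.373) / (7) = -1.927
Iteration 3:
  p = (-11 - (-2)·-1.927) / (6) = -2.476
  q = (-4 - (-4)·-2.476) / (7) = -1.986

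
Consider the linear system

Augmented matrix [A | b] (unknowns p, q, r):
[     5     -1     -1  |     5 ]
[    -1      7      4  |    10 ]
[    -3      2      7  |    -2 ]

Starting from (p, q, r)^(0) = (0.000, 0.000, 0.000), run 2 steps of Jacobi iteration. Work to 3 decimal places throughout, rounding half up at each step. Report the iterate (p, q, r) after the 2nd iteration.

Iteration 1:
  p = (5 - (-1)·0.000 - (-1)·0.000) / (5) = 1.000
  q = (10 - (-1)·0.000 - (4)·0.000) / (7) = 1.429
  r = (-2 - (-3)·0.000 - (2)·0.000) / (7) = -0.286
Iteration 2:
  p = (5 - (-1)·1.429 - (-1)·-0.286) / (5) = 1.229
  q = (10 - (-1)·1.000 - (4)·-0.286) / (7) = 1.735
  r = (-2 - (-3)·1.000 - (2)·1.429) / (7) = -0.265

(1.229, 1.735, -0.265)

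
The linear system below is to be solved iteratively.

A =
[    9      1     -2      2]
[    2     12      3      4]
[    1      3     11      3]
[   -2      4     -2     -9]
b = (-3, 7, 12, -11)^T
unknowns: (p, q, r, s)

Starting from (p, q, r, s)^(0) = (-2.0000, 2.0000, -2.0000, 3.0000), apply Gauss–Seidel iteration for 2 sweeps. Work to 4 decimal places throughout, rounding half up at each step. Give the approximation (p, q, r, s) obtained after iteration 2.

(-0.6745, 0.0541, 0.6791, 1.2452)

Iteration 1:
  p = (-3 - (1)·2.0000 - (-2)·-2.0000 - (2)·3.0000) / (9) = -1.6667
  q = (7 - (2)·-1.6667 - (3)·-2.0000 - (4)·3.0000) / (12) = 0.3611
  r = (12 - (1)·-1.6667 - (3)·0.3611 - (3)·3.0000) / (11) = 0.3258
  s = (-11 - (-2)·-1.6667 - (4)·0.3611 - (-2)·0.3258) / (-9) = 1.6807
Iteration 2:
  p = (-3 - (1)·0.3611 - (-2)·0.3258 - (2)·1.6807) / (9) = -0.6745
  q = (7 - (2)·-0.6745 - (3)·0.3258 - (4)·1.6807) / (12) = 0.0541
  r = (12 - (1)·-0.6745 - (3)·0.0541 - (3)·1.6807) / (11) = 0.6791
  s = (-11 - (-2)·-0.6745 - (4)·0.0541 - (-2)·0.6791) / (-9) = 1.2452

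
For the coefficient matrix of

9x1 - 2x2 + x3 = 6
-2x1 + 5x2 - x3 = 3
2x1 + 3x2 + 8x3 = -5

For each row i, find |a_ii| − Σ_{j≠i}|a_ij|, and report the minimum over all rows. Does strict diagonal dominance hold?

row 1: |9| − (2+1) = 6
row 2: |5| − (2+1) = 2
row 3: |8| − (2+3) = 3
minimum over rows = 2 → strictly diagonally dominant (convergence guaranteed)

2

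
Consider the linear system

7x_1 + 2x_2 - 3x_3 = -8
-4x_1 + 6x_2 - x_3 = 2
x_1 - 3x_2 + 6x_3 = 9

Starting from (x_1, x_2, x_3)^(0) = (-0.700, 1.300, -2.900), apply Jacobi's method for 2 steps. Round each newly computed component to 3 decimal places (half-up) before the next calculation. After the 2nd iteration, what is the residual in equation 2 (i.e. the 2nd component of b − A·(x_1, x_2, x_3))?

Iteration 1:
  x_1 = (-8 - (2)·1.300 - (-3)·-2.900) / (7) = -2.757
  x_2 = (2 - (-4)·-0.700 - (-1)·-2.900) / (6) = -0.617
  x_3 = (9 - (1)·-0.700 - (-3)·1.300) / (6) = 2.267
Iteration 2:
  x_1 = (-8 - (2)·-0.617 - (-3)·2.267) / (7) = 0.005
  x_2 = (2 - (-4)·-2.757 - (-1)·2.267) / (6) = -1.127
  x_3 = (9 - (1)·-2.757 - (-3)·-0.617) / (6) = 1.651
Residual b − A·x = (-0.828, 10.433, -4.292)

10.433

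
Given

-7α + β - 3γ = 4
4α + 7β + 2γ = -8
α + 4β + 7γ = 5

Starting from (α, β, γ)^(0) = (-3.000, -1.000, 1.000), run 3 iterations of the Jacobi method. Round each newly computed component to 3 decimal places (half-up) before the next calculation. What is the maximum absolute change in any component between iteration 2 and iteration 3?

0.740

Iteration 1:
  α = (4 - (1)·-1.000 - (-3)·1.000) / (-7) = -1.143
  β = (-8 - (4)·-3.000 - (2)·1.000) / (7) = 0.286
  γ = (5 - (1)·-3.000 - (4)·-1.000) / (7) = 1.714
Iteration 2:
  α = (4 - (1)·0.286 - (-3)·1.714) / (-7) = -1.265
  β = (-8 - (4)·-1.143 - (2)·1.714) / (7) = -0.979
  γ = (5 - (1)·-1.143 - (4)·0.286) / (7) = 0.714
Iteration 3:
  α = (4 - (1)·-0.979 - (-3)·0.714) / (-7) = -1.017
  β = (-8 - (4)·-1.265 - (2)·0.714) / (7) = -0.624
  γ = (5 - (1)·-1.265 - (4)·-0.979) / (7) = 1.454
Change: (0.248, 0.355, 0.740) → max |·| = 0.740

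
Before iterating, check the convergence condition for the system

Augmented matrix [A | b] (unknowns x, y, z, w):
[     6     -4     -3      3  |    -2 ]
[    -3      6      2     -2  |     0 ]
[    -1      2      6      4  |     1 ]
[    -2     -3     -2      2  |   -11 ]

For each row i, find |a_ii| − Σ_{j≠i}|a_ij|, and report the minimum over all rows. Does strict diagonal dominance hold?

row 1: |6| − (4+3+3) = -4
row 2: |6| − (3+2+2) = -1
row 3: |6| − (1+2+4) = -1
row 4: |2| − (2+3+2) = -5
minimum over rows = -5 → not strictly diagonally dominant

-5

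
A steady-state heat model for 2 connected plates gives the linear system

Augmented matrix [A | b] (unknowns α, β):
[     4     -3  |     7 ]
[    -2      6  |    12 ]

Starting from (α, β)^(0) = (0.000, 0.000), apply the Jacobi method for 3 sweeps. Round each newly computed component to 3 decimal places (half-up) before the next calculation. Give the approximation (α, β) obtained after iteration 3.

(3.687, 3.083)

Iteration 1:
  α = (7 - (-3)·0.000) / (4) = 1.750
  β = (12 - (-2)·0.000) / (6) = 2.000
Iteration 2:
  α = (7 - (-3)·2.000) / (4) = 3.250
  β = (12 - (-2)·1.750) / (6) = 2.583
Iteration 3:
  α = (7 - (-3)·2.583) / (4) = 3.687
  β = (12 - (-2)·3.250) / (6) = 3.083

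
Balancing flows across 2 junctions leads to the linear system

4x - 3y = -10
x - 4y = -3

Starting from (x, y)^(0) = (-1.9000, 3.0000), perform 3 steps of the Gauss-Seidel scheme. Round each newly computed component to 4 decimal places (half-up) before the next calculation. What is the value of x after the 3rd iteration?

-2.3096

Iteration 1:
  x = (-10 - (-3)·3.0000) / (4) = -0.2500
  y = (-3 - (1)·-0.2500) / (-4) = 0.6875
Iteration 2:
  x = (-10 - (-3)·0.6875) / (4) = -1.9844
  y = (-3 - (1)·-1.9844) / (-4) = 0.2539
Iteration 3:
  x = (-10 - (-3)·0.2539) / (4) = -2.3096
  y = (-3 - (1)·-2.3096) / (-4) = 0.1726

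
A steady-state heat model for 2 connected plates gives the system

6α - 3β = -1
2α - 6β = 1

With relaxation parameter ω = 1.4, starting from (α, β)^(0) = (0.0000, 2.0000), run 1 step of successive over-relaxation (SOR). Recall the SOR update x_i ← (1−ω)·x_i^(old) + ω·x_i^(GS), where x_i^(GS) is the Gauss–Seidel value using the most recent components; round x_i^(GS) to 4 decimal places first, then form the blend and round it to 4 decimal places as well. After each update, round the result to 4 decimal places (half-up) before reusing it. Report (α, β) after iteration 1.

(1.1666, -0.4889)

Iteration 1:
  α: GS value = (-1 - (-3)·2.0000) / (6) = 0.8333;  α ← (1−ω)·0.0000 + ω·0.8333 = 1.1666
  β: GS value = (1 - (2)·1.1666) / (-6) = 0.2222;  β ← (1−ω)·2.0000 + ω·0.2222 = -0.4889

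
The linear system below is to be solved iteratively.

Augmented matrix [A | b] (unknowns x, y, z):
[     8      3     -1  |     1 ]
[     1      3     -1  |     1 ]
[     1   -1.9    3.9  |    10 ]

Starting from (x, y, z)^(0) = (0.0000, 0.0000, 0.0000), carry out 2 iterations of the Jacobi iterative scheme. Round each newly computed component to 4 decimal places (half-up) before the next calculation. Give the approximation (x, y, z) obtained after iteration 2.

Iteration 1:
  x = (1 - (3)·0.0000 - (-1)·0.0000) / (8) = 0.1250
  y = (1 - (1)·0.0000 - (-1)·0.0000) / (3) = 0.3333
  z = (10 - (1)·0.0000 - (-1.9)·0.0000) / (3.9) = 2.5641
Iteration 2:
  x = (1 - (3)·0.3333 - (-1)·2.5641) / (8) = 0.3205
  y = (1 - (1)·0.1250 - (-1)·2.5641) / (3) = 1.1464
  z = (10 - (1)·0.1250 - (-1.9)·0.3333) / (3.9) = 2.6944

(0.3205, 1.1464, 2.6944)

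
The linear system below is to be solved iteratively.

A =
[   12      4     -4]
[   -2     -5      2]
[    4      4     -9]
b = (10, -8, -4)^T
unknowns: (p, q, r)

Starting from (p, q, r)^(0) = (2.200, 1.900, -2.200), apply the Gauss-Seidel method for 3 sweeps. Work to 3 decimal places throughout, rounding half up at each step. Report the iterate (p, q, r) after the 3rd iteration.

Iteration 1:
  p = (10 - (4)·1.900 - (-4)·-2.200) / (12) = -0.533
  q = (-8 - (-2)·-0.533 - (2)·-2.200) / (-5) = 0.933
  r = (-4 - (4)·-0.533 - (4)·0.933) / (-9) = 0.622
Iteration 2:
  p = (10 - (4)·0.933 - (-4)·0.622) / (12) = 0.730
  q = (-8 - (-2)·0.730 - (2)·0.622) / (-5) = 1.557
  r = (-4 - (4)·0.730 - (4)·1.557) / (-9) = 1.461
Iteration 3:
  p = (10 - (4)·1.557 - (-4)·1.461) / (12) = 0.801
  q = (-8 - (-2)·0.801 - (2)·1.461) / (-5) = 1.864
  r = (-4 - (4)·0.801 - (4)·1.864) / (-9) = 1.629

(0.801, 1.864, 1.629)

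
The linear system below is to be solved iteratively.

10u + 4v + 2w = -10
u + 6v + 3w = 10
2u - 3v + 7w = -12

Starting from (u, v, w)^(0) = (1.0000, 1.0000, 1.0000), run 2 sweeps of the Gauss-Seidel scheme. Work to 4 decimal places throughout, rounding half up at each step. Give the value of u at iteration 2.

Iteration 1:
  u = (-10 - (4)·1.0000 - (2)·1.0000) / (10) = -1.6000
  v = (10 - (1)·-1.6000 - (3)·1.0000) / (6) = 1.4333
  w = (-12 - (2)·-1.6000 - (-3)·1.4333) / (7) = -0.6429
Iteration 2:
  u = (-10 - (4)·1.4333 - (2)·-0.6429) / (10) = -1.4447
  v = (10 - (1)·-1.4447 - (3)·-0.6429) / (6) = 2.2289
  w = (-12 - (2)·-1.4447 - (-3)·2.2289) / (7) = -0.3463

-1.4447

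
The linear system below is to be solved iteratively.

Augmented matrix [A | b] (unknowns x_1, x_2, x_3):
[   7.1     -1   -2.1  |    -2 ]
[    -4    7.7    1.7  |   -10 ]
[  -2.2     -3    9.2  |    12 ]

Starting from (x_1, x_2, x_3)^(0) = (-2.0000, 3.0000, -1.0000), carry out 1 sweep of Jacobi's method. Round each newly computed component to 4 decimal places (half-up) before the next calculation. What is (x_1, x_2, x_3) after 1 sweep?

(-0.1549, -2.1169, 1.8043)

Iteration 1:
  x_1 = (-2 - (-1)·3.0000 - (-2.1)·-1.0000) / (7.1) = -0.1549
  x_2 = (-10 - (-4)·-2.0000 - (1.7)·-1.0000) / (7.7) = -2.1169
  x_3 = (12 - (-2.2)·-2.0000 - (-3)·3.0000) / (9.2) = 1.8043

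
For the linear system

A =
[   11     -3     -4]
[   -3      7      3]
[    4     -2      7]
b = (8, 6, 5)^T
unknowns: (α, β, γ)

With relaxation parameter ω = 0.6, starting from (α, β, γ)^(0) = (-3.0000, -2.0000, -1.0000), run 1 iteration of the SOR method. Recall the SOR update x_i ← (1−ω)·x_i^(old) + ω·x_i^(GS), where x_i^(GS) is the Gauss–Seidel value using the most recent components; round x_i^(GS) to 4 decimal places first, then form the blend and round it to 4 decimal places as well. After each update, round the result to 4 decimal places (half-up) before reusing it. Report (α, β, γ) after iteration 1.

Iteration 1:
  α: GS value = (8 - (-3)·-2.0000 - (-4)·-1.0000) / (11) = -0.1818;  α ← (1−ω)·-3.0000 + ω·-0.1818 = -1.3091
  β: GS value = (6 - (-3)·-1.3091 - (3)·-1.0000) / (7) = 0.7247;  β ← (1−ω)·-2.0000 + ω·0.7247 = -0.3652
  γ: GS value = (5 - (4)·-1.3091 - (-2)·-0.3652) / (7) = 1.3580;  γ ← (1−ω)·-1.0000 + ω·1.3580 = 0.4148

(-1.3091, -0.3652, 0.4148)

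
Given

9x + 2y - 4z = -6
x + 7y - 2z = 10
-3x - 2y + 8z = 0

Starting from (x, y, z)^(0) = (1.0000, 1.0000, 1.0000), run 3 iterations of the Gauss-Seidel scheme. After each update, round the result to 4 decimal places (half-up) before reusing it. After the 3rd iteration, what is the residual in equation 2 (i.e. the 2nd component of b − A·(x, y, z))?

Iteration 1:
  x = (-6 - (2)·1.0000 - (-4)·1.0000) / (9) = -0.4444
  y = (10 - (1)·-0.4444 - (-2)·1.0000) / (7) = 1.7778
  z = (0 - (-3)·-0.4444 - (-2)·1.7778) / (8) = 0.2778
Iteration 2:
  x = (-6 - (2)·1.7778 - (-4)·0.2778) / (9) = -0.9383
  y = (10 - (1)·-0.9383 - (-2)·0.2778) / (7) = 1.6420
  z = (0 - (-3)·-0.9383 - (-2)·1.6420) / (8) = 0.0586
Iteration 3:
  x = (-6 - (2)·1.6420 - (-4)·0.0586) / (9) = -1.0055
  y = (10 - (1)·-1.0055 - (-2)·0.0586) / (7) = 1.5890
  z = (0 - (-3)·-1.0055 - (-2)·1.5890) / (8) = 0.0202
Residual b − A·x = (-0.0477, -0.0771, -0.0001)

-0.0771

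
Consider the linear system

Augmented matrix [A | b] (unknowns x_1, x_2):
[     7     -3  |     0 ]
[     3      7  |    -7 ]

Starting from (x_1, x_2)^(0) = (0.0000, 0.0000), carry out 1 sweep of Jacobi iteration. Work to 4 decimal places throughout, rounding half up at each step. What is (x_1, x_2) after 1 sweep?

Iteration 1:
  x_1 = (0 - (-3)·0.0000) / (7) = 0.0000
  x_2 = (-7 - (3)·0.0000) / (7) = -1.0000

(0.0000, -1.0000)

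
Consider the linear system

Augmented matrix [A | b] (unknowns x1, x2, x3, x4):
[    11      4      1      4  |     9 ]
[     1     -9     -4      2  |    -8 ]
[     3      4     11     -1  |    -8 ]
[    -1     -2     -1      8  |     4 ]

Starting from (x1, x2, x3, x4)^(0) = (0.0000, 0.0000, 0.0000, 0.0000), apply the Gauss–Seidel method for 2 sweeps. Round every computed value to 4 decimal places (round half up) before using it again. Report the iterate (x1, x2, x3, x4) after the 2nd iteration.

(0.3320, 1.6585, -1.3587, 0.7863)

Iteration 1:
  x1 = (9 - (4)·0.0000 - (1)·0.0000 - (4)·0.0000) / (11) = 0.8182
  x2 = (-8 - (1)·0.8182 - (-4)·0.0000 - (2)·0.0000) / (-9) = 0.9798
  x3 = (-8 - (3)·0.8182 - (4)·0.9798 - (-1)·0.0000) / (11) = -1.3067
  x4 = (4 - (-1)·0.8182 - (-2)·0.9798 - (-1)·-1.3067) / (8) = 0.6839
Iteration 2:
  x1 = (9 - (4)·0.9798 - (1)·-1.3067 - (4)·0.6839) / (11) = 0.3320
  x2 = (-8 - (1)·0.3320 - (-4)·-1.3067 - (2)·0.6839) / (-9) = 1.6585
  x3 = (-8 - (3)·0.3320 - (4)·1.6585 - (-1)·0.6839) / (11) = -1.3587
  x4 = (4 - (-1)·0.3320 - (-2)·1.6585 - (-1)·-1.3587) / (8) = 0.7863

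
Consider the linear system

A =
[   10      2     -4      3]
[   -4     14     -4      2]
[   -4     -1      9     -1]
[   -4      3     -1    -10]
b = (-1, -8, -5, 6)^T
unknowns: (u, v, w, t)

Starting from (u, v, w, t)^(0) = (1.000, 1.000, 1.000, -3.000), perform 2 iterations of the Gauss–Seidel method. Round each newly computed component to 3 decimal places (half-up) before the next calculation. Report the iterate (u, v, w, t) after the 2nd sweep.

Iteration 1:
  u = (-1 - (2)·1.000 - (-4)·1.000 - (3)·-3.000) / (10) = 1.000
  v = (-8 - (-4)·1.000 - (-4)·1.000 - (2)·-3.000) / (14) = 0.429
  w = (-5 - (-4)·1.000 - (-1)·0.429 - (-1)·-3.000) / (9) = -0.397
  t = (6 - (-4)·1.000 - (3)·0.429 - (-1)·-0.397) / (-10) = -0.832
Iteration 2:
  u = (-1 - (2)·0.429 - (-4)·-0.397 - (3)·-0.832) / (10) = -0.095
  v = (-8 - (-4)·-0.095 - (-4)·-0.397 - (2)·-0.832) / (14) = -0.593
  w = (-5 - (-4)·-0.095 - (-1)·-0.593 - (-1)·-0.832) / (9) = -0.756
  t = (6 - (-4)·-0.095 - (3)·-0.593 - (-1)·-0.756) / (-10) = -0.664

(-0.095, -0.593, -0.756, -0.664)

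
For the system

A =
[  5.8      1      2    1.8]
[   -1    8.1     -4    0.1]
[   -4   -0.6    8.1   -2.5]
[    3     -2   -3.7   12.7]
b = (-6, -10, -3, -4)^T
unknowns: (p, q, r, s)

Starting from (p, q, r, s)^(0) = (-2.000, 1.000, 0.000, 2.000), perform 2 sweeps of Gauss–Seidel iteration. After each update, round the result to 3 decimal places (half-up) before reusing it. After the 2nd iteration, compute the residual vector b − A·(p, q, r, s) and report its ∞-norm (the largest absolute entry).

Iteration 1:
  p = (-6 - (1)·1.000 - (2)·0.000 - (1.8)·2.000) / (5.8) = -1.828
  q = (-10 - (-1)·-1.828 - (-4)·0.000 - (0.1)·2.000) / (8.1) = -1.485
  r = (-3 - (-4)·-1.828 - (-0.6)·-1.485 - (-2.5)·2.000) / (8.1) = -0.766
  s = (-4 - (3)·-1.828 - (-2)·-1.485 - (-3.7)·-0.766) / (12.7) = -0.340
Iteration 2:
  p = (-6 - (1)·-1.485 - (2)·-0.766 - (1.8)·-0.340) / (5.8) = -0.409
  q = (-10 - (-1)·-0.409 - (-4)·-0.766 - (0.1)·-0.340) / (8.1) = -1.659
  r = (-3 - (-4)·-0.409 - (-0.6)·-1.659 - (-2.5)·-0.340) / (8.1) = -0.800
  s = (-4 - (3)·-0.409 - (-2)·-1.659 - (-3.7)·-0.800) / (12.7) = -0.713
Residual b − A·x = (0.915, -0.100, -0.934, 0.004); ∞-norm = 0.934

0.934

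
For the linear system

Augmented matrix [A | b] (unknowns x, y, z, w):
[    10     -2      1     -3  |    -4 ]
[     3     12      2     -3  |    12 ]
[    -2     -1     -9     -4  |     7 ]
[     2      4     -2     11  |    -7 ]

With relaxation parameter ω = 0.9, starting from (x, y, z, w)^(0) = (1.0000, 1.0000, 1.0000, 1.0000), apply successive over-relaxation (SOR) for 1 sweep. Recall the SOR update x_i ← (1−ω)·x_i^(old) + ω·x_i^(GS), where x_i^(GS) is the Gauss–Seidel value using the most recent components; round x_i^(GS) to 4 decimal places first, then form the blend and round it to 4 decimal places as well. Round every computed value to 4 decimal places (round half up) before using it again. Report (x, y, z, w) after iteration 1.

(0.1000, 1.0525, -1.1253, -1.0177)

Iteration 1:
  x: GS value = (-4 - (-2)·1.0000 - (1)·1.0000 - (-3)·1.0000) / (10) = 0.0000;  x ← (1−ω)·1.0000 + ω·0.0000 = 0.1000
  y: GS value = (12 - (3)·0.1000 - (2)·1.0000 - (-3)·1.0000) / (12) = 1.0583;  y ← (1−ω)·1.0000 + ω·1.0583 = 1.0525
  z: GS value = (7 - (-2)·0.1000 - (-1)·1.0525 - (-4)·1.0000) / (-9) = -1.3614;  z ← (1−ω)·1.0000 + ω·-1.3614 = -1.1253
  w: GS value = (-7 - (2)·0.1000 - (4)·1.0525 - (-2)·-1.1253) / (11) = -1.2419;  w ← (1−ω)·1.0000 + ω·-1.2419 = -1.0177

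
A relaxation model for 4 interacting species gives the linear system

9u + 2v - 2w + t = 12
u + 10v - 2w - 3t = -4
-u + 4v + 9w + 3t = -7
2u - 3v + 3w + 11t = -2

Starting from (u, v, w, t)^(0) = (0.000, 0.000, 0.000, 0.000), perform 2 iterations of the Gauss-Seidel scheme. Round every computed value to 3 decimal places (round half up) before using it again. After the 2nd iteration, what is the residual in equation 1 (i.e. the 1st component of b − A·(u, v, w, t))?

Iteration 1:
  u = (12 - (2)·0.000 - (-2)·0.000 - (1)·0.000) / (9) = 1.333
  v = (-4 - (1)·1.333 - (-2)·0.000 - (-3)·0.000) / (10) = -0.533
  w = (-7 - (-1)·1.333 - (4)·-0.533 - (3)·0.000) / (9) = -0.393
  t = (-2 - (2)·1.333 - (-3)·-0.533 - (3)·-0.393) / (11) = -0.462
Iteration 2:
  u = (12 - (2)·-0.533 - (-2)·-0.393 - (1)·-0.462) / (9) = 1.416
  v = (-4 - (1)·1.416 - (-2)·-0.393 - (-3)·-0.462) / (10) = -0.759
  w = (-7 - (-1)·1.416 - (4)·-0.759 - (3)·-0.462) / (9) = -0.129
  t = (-2 - (2)·1.416 - (-3)·-0.759 - (3)·-0.129) / (11) = -0.611
Residual b − A·x = (1.127, 0.083, 0.446, -0.001)

1.127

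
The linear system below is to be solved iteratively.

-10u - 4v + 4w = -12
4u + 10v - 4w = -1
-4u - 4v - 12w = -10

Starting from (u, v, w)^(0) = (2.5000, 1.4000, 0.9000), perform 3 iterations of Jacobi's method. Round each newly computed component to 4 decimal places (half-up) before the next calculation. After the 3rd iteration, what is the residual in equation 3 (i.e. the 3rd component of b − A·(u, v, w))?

Iteration 1:
  u = (-12 - (-4)·1.4000 - (4)·0.9000) / (-10) = 1.0000
  v = (-1 - (4)·2.5000 - (-4)·0.9000) / (10) = -0.7400
  w = (-10 - (-4)·2.5000 - (-4)·1.4000) / (-12) = -0.4667
Iteration 2:
  u = (-12 - (-4)·-0.7400 - (4)·-0.4667) / (-10) = 1.3093
  v = (-1 - (4)·1.0000 - (-4)·-0.4667) / (10) = -0.6867
  w = (-10 - (-4)·1.0000 - (-4)·-0.7400) / (-12) = 0.7467
Iteration 3:
  u = (-12 - (-4)·-0.6867 - (4)·0.7467) / (-10) = 1.7734
  v = (-1 - (4)·1.3093 - (-4)·0.7467) / (10) = -0.3250
  w = (-10 - (-4)·1.3093 - (-4)·-0.6867) / (-12) = 0.6258
Residual b − A·x = (1.9308, -2.3404, 3.3032)

3.3032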